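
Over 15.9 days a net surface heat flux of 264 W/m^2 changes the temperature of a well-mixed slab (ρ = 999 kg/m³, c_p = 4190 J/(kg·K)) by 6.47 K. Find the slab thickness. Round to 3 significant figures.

Heat input Q = F Δt = 264 × 1.37×10^6 s = 3.63×10^8 J/m².
Required areal heat capacity C = Q / ΔT = 5.61×10^7 J/(m²·K).
Depth D = C / (ρ c_p) = 5.61×10^7 / (999 × 4190) = 13.4 m.

13.4 m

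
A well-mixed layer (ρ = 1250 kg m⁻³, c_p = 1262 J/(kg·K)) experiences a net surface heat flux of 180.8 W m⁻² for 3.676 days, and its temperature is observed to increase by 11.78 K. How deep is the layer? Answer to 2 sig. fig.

Heat input Q = F Δt = 180.8 × 3.18×10^5 s = 5.74×10^7 J/m².
Required areal heat capacity C = Q / ΔT = 4.87×10^6 J/(m²·K).
Depth D = C / (ρ c_p) = 4.87×10^6 / (1250 × 1262) = 3.09 m.

3.1 m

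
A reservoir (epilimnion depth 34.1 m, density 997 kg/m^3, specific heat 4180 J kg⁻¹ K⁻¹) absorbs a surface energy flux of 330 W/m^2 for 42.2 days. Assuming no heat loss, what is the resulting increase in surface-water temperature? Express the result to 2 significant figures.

8.5 K

Areal heat capacity C = ρ c_p D = 997 × 4180 × 34.1 = 1.42×10^8 J m⁻² K⁻¹.
Net heat input Q = F Δt = 330 × (42.2 days × 86400 s/day) = 1.20×10^9 J/m².
ΔT = Q / C = 1.20×10^9 / 1.42×10^8 = 8.47 K.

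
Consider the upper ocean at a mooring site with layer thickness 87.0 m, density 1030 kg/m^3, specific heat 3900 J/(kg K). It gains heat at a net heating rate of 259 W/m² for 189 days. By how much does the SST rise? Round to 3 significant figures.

12.1 K

Areal heat capacity C = ρ c_p D = 1030 × 3900 × 87.0 = 3.49×10^8 J m⁻² K⁻¹.
Net heat input Q = F Δt = 259 × (189 days × 86400 s/day) = 4.23×10^9 J/m².
ΔT = Q / C = 4.23×10^9 / 3.49×10^8 = 12.1 K.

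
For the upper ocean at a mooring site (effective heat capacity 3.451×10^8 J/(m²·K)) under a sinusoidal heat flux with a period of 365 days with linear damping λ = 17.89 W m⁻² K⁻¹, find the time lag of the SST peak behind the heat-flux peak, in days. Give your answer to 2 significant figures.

Areal heat capacity C = 3.451×10^8 J/(m²·K) (given).
ω = 2π / 3.15×10^7 s = 1.99×10^-7 s⁻¹.
Phase lag φ = arctan(Cω/λ) = arctan(68.8/17.89) = 1.32 rad.
Time lag = φ / ω = 1.32 / 1.99×10^-7 = 6.61×10^6 s = 76.5 days.

76 days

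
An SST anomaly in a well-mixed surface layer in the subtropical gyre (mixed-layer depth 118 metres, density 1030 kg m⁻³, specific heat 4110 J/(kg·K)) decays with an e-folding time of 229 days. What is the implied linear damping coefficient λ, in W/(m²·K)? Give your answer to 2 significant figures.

Areal heat capacity C = ρ c_p D = 1030 × 4110 × 118 = 5.00×10^8 J/(m²·K).
τ = 229 days = 1.98×10^7 s.
λ = C / τ = 5.00×10^8 / 1.98×10^7 = 25.2 W/(m²·K).

25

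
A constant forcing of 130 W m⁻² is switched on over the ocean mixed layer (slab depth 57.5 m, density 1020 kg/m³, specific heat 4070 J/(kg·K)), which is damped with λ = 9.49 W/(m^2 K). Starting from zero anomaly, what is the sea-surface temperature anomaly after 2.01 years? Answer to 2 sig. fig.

13 K

Areal heat capacity C = ρ c_p D = 1020 × 4070 × 57.5 = 2.39×10^8 J/(m^2 K).
τ = C / λ = 2.39×10^8 / 9.49 = 2.52×10^7 s.
Equilibrium anomaly ΔT_eq = F / λ = 130 / 9.49 = 13.7 K.
t = 2.01 years = 6.34×10^7 s, so t/τ = 2.52.
ΔT(t) = ΔT_eq (1 − e^(−t/τ)) = 13.7 × (1 − e^−2.52) = 12.6 K.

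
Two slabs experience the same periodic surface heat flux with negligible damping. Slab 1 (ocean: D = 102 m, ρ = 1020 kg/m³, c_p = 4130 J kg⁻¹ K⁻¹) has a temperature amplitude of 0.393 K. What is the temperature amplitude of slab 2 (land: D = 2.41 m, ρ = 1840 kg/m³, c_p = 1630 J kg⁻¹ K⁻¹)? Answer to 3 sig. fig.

C_ocean = 4.30×10^8 J/(m²·K); C_land = 7.23×10^6 J/(m²·K).
A ∝ 1/C ⇒ A_land = A_ocean × C_ocean/C_land = 0.393 × 59.4 = 23.4 K.

23.4 K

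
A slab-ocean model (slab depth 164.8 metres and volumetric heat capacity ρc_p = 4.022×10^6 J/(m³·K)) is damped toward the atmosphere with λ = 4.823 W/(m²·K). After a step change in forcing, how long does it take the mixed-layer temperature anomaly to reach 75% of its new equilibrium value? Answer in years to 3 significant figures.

6.04 years

Areal heat capacity C = ρc_p × D = 4.022×10^6 × 164.8 = 6.63×10^8 J/(m²·K).
τ = C / λ = 6.63×10^8 / 4.823 = 1.37×10^8 s.
Fraction reached: 1 − e^(−t/τ) = 0.75 ⇒ t = −τ ln(1 − 0.75) = τ × 1.39.
t = 1.91×10^8 s = 6.04 years.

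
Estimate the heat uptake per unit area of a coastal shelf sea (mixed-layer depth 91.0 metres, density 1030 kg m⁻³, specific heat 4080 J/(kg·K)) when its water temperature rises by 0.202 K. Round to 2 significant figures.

Areal heat capacity C = ρ c_p D = 1030 × 4080 × 91.0 = 3.82×10^8 J/(m²·K).
ΔQ = C ΔT = 3.82×10^8 × 0.202 = 7.72×10^7 J/m².

7.7×10^7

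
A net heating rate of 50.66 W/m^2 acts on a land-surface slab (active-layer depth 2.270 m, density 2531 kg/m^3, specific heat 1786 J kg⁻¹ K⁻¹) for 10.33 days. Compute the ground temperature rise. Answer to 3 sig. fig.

Areal heat capacity C = ρ c_p D = 2531 × 1786 × 2.270 = 1.03×10^7 J/(m^2 K).
Net heat input Q = F Δt = 50.66 × (10.33 days × 86400 s/day) = 4.52×10^7 J/m².
ΔT = Q / C = 4.52×10^7 / 1.03×10^7 = 4.41 K.

4.41 K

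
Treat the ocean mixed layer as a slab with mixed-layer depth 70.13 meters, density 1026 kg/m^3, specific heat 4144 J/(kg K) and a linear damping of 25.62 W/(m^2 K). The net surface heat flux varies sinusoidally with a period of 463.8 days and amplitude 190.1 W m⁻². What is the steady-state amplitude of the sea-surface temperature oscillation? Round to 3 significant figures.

3.57 K

Areal heat capacity C = ρ c_p D = 1026 × 4144 × 70.13 = 2.98×10^8 J/(m^2 K).
Angular frequency ω = 2π / T = 2π / 4.01×10^7 s = 1.57×10^-7 s⁻¹.
√((Cω)² + λ²) = √((46.8)² + 25.62²) = 53.3 W/(m²·K).
Amplitude A = F₀ / √((Cω)²+λ²) = 190.1 / 53.3 = 3.57 K.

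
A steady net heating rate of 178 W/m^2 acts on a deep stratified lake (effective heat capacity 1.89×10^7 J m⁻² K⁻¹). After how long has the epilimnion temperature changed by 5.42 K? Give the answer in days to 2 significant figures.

6.7 days

Areal heat capacity C = 1.89×10^7 J m⁻² K⁻¹ (given).
Time required: Δt = C ΔT / F = 1.89×10^7 × 5.42 / 178 = 5.75×10^5 s.
In days: 5.75×10^5 s / (86400 s/day) = 6.66 days.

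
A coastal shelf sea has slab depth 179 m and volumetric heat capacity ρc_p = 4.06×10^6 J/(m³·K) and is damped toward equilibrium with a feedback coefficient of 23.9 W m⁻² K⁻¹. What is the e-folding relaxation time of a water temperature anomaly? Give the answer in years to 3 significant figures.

Areal heat capacity C = ρc_p × D = 4.06×10^6 × 179 = 7.27×10^8 J/(m²·K).
Relaxation time τ = C / λ = 7.27×10^8 / 23.9 = 3.04×10^7 s.
In years: 3.04×10^7 s / (3.156×10^7 s/year) = 0.964 years.

0.964 years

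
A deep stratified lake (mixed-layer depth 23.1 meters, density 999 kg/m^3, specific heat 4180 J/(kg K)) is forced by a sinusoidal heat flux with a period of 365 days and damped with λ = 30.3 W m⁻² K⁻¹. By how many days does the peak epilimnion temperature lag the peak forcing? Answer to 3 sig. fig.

32.8 days

Areal heat capacity C = ρ c_p D = 999 × 4180 × 23.1 = 9.65×10^7 J m⁻² K⁻¹.
ω = 2π / 3.15×10^7 s = 1.99×10^-7 s⁻¹.
Phase lag φ = arctan(Cω/λ) = arctan(19.2/30.3) = 0.565 rad.
Time lag = φ / ω = 0.565 / 1.99×10^-7 = 2.84×10^6 s = 32.8 days.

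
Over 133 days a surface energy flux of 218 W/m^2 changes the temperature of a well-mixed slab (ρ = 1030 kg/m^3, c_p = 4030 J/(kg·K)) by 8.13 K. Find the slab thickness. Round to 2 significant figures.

Heat input Q = F Δt = 218 × 1.15×10^7 s = 2.51×10^9 J/m².
Required areal heat capacity C = Q / ΔT = 3.08×10^8 J/(m²·K).
Depth D = C / (ρ c_p) = 3.08×10^8 / (1030 × 4030) = 74.2 m.

74 m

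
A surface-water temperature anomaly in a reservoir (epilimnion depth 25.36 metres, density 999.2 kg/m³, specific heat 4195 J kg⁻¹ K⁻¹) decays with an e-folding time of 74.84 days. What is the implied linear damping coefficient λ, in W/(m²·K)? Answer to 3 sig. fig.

16.4

Areal heat capacity C = ρ c_p D = 999.2 × 4195 × 25.36 = 1.06×10^8 J/(m²·K).
τ = 74.84 days = 6.47×10^6 s.
λ = C / τ = 1.06×10^8 / 6.47×10^6 = 16.4 W/(m²·K).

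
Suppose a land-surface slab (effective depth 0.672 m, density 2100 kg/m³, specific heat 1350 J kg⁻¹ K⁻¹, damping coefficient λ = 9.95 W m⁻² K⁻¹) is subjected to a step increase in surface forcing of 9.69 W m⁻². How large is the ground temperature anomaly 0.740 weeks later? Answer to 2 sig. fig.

Areal heat capacity C = ρ c_p D = 2100 × 1350 × 0.672 = 1.91×10^6 J/(m^2 K).
τ = C / λ = 1.91×10^6 / 9.95 = 1.91×10^5 s.
Equilibrium anomaly ΔT_eq = F / λ = 9.69 / 9.95 = 0.974 K.
t = 0.740 weeks = 4.48×10^5 s, so t/τ = 2.34.
ΔT(t) = ΔT_eq (1 − e^(−t/τ)) = 0.974 × (1 − e^−2.34) = 0.880 K.

0.88 K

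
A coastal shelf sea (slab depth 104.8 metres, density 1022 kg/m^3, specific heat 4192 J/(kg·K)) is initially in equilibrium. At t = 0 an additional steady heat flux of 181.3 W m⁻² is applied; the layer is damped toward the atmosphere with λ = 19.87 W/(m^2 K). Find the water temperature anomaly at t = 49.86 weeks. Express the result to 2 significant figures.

6.7 K

Areal heat capacity C = ρ c_p D = 1022 × 4192 × 104.8 = 4.49×10^8 J m⁻² K⁻¹.
τ = C / λ = 4.49×10^8 / 19.87 = 2.26×10^7 s.
Equilibrium anomaly ΔT_eq = F / λ = 181.3 / 19.87 = 9.12 K.
t = 49.86 weeks = 3.02×10^7 s, so t/τ = 1.33.
ΔT(t) = ΔT_eq (1 − e^(−t/τ)) = 9.12 × (1 − e^−1.33) = 6.72 K.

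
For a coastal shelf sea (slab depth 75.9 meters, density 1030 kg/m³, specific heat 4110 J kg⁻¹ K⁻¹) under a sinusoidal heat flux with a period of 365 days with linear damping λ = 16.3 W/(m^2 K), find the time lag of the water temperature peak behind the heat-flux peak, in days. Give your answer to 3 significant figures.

76.8 days

Areal heat capacity C = ρ c_p D = 1030 × 4110 × 75.9 = 3.21×10^8 J/(m^2 K).
ω = 2π / 3.15×10^7 s = 1.99×10^-7 s⁻¹.
Phase lag φ = arctan(Cω/λ) = arctan(64.0/16.3) = 1.32 rad.
Time lag = φ / ω = 1.32 / 1.99×10^-7 = 6.63×10^6 s = 76.8 days.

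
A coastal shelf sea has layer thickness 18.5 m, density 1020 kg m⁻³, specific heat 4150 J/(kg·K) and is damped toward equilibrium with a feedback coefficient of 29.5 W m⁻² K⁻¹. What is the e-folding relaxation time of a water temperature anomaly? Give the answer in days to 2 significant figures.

Areal heat capacity C = ρ c_p D = 1020 × 4150 × 18.5 = 7.83×10^7 J/(m²·K).
Relaxation time τ = C / λ = 7.83×10^7 / 29.5 = 2.65×10^6 s.
In days: 2.65×10^6 s / (86400 s/day) = 30.7 days.

31 days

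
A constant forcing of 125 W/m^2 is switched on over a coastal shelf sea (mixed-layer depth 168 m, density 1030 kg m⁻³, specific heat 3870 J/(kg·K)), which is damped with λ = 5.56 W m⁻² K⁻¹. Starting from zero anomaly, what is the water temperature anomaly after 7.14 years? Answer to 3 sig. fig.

Areal heat capacity C = ρ c_p D = 1030 × 3870 × 168 = 6.70×10^8 J/(m²·K).
τ = C / λ = 6.70×10^8 / 5.56 = 1.20×10^8 s.
Equilibrium anomaly ΔT_eq = F / λ = 125 / 5.56 = 22.5 K.
t = 7.14 years = 2.25×10^8 s, so t/τ = 1.87.
ΔT(t) = ΔT_eq (1 − e^(−t/τ)) = 22.5 × (1 − e^−1.87) = 19.0 K.

19.0 K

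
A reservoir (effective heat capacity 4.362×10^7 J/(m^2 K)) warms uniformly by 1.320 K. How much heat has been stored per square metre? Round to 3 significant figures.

5.76×10^7

Areal heat capacity C = 4.362×10^7 J/(m^2 K) (given).
ΔQ = C ΔT = 4.36×10^7 × 1.320 = 5.76×10^7 J/m².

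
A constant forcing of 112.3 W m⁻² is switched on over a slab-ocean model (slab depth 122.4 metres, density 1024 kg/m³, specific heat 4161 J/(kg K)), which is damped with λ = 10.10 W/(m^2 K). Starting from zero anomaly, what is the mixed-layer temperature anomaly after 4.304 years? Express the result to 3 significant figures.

10.3 K

Areal heat capacity C = ρ c_p D = 1024 × 4161 × 122.4 = 5.22×10^8 J/(m^2 K).
τ = C / λ = 5.22×10^8 / 10.10 = 5.16×10^7 s.
Equilibrium anomaly ΔT_eq = F / λ = 112.3 / 10.10 = 11.1 K.
t = 4.304 years = 1.36×10^8 s, so t/τ = 2.63.
ΔT(t) = ΔT_eq (1 − e^(−t/τ)) = 11.1 × (1 − e^−2.63) = 10.3 K.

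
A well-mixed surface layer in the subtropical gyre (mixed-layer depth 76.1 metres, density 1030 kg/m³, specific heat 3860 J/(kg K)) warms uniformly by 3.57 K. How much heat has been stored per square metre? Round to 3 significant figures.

Areal heat capacity C = ρ c_p D = 1030 × 3860 × 76.1 = 3.03×10^8 J/(m^2 K).
ΔQ = C ΔT = 3.03×10^8 × 3.57 = 1.08×10^9 J/m².

1.08×10^9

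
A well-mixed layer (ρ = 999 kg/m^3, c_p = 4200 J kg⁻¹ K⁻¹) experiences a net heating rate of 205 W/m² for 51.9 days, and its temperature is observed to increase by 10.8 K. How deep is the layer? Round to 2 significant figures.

Heat input Q = F Δt = 205 × 4.48×10^6 s = 9.19×10^8 J/m².
Required areal heat capacity C = Q / ΔT = 8.51×10^7 J/(m²·K).
Depth D = C / (ρ c_p) = 8.51×10^7 / (999 × 4200) = 20.3 m.

20 m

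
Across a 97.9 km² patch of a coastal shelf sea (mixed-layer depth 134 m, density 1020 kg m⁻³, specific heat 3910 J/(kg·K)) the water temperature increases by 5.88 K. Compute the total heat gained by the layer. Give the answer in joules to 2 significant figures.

Areal heat capacity C = ρ c_p D = 1020 × 3910 × 134 = 5.34×10^8 J/(m²·K).
Heat per unit area: q = C ΔT = 5.34×10^8 × 5.88 = 3.14×10^9 J/m².
Total heat: Q = q × A = 3.14×10^9 × (97.9 × 10⁶ m²) = 3.08×10^17 J.

3.1×10^17 J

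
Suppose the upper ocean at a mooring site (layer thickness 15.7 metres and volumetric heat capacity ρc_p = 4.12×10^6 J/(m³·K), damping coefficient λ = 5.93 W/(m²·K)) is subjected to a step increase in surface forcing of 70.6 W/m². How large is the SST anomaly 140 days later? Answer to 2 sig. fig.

Areal heat capacity C = ρc_p × D = 4.12×10^6 × 15.7 = 6.47×10^7 J/(m^2 K).
τ = C / λ = 6.47×10^7 / 5.93 = 1.09×10^7 s.
Equilibrium anomaly ΔT_eq = F / λ = 70.6 / 5.93 = 11.9 K.
t = 140 days = 1.21×10^7 s, so t/τ = 1.11.
ΔT(t) = ΔT_eq (1 − e^(−t/τ)) = 11.9 × (1 − e^−1.11) = 7.98 K.

8.0 K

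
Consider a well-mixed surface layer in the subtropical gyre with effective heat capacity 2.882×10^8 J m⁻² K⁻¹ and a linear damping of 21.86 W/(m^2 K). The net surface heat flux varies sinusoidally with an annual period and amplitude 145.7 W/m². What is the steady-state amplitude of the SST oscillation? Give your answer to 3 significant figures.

2.37 K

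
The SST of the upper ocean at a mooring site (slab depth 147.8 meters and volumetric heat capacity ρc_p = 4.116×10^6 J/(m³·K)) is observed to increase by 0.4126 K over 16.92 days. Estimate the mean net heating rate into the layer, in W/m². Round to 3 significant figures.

172

Areal heat capacity C = ρc_p × D = 4.116×10^6 × 147.8 = 6.08×10^8 J m⁻² K⁻¹.
Required heat per unit area: Q = C ΔT = 6.08×10^8 × 0.4126 = 2.51×10^8 J/m².
Flux F = Q / Δt = 2.51×10^8 / 1.46×10^6 s = 172 W/m².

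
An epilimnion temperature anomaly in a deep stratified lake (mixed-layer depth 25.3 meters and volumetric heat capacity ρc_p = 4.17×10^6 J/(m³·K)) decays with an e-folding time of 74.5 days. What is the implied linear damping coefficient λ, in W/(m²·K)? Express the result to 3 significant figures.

Areal heat capacity C = ρc_p × D = 4.17×10^6 × 25.3 = 1.06×10^8 J m⁻² K⁻¹.
τ = 74.5 days = 6.44×10^6 s.
λ = C / τ = 1.06×10^8 / 6.44×10^6 = 16.4 W/(m²·K).

16.4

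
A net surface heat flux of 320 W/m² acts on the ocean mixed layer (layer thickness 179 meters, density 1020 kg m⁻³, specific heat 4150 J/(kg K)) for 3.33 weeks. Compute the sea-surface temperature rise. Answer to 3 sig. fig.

0.851 K

Areal heat capacity C = ρ c_p D = 1020 × 4150 × 179 = 7.58×10^8 J m⁻² K⁻¹.
Net heat input Q = F Δt = 320 × (3.33 weeks × 6.048×10^5 s/week) = 6.44×10^8 J/m².
ΔT = Q / C = 6.44×10^8 / 7.58×10^8 = 0.851 K.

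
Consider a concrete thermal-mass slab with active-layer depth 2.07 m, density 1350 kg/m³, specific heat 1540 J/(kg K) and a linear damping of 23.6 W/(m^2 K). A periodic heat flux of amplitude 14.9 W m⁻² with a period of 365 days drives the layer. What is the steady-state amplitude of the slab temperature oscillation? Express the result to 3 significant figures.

Areal heat capacity C = ρ c_p D = 1350 × 1540 × 2.07 = 4.30×10^6 J/(m^2 K).
Angular frequency ω = 2π / T = 2π / 3.15×10^7 s = 1.99×10^-7 s⁻¹.
√((Cω)² + λ²) = √((0.857)² + 23.6²) = 23.6 W/(m²·K).
Amplitude A = F₀ / √((Cω)²+λ²) = 14.9 / 23.6 = 0.631 K.

0.631 K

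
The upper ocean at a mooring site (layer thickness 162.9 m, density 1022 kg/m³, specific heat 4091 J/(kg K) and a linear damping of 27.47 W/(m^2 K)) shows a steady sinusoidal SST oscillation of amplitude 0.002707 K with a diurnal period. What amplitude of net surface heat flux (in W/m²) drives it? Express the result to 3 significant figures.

134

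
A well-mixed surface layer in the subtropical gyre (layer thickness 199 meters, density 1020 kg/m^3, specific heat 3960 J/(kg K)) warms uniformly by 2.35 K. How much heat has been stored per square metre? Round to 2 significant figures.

Areal heat capacity C = ρ c_p D = 1020 × 3960 × 199 = 8.04×10^8 J/(m²·K).
ΔQ = C ΔT = 8.04×10^8 × 2.35 = 1.89×10^9 J/m².

1.9×10^9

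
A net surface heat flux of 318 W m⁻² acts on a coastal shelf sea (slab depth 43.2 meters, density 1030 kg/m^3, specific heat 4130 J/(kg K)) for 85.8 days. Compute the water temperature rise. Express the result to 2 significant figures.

13 K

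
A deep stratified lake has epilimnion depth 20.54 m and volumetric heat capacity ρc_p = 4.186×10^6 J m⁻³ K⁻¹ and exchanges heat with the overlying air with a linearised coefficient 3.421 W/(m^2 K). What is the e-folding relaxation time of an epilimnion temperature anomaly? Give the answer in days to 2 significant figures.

290 days

Areal heat capacity C = ρc_p × D = 4.186×10^6 × 20.54 = 8.60×10^7 J/(m^2 K).
Relaxation time τ = C / λ = 8.60×10^7 / 3.421 = 2.51×10^7 s.
In days: 2.51×10^7 s / (86400 s/day) = 291 days.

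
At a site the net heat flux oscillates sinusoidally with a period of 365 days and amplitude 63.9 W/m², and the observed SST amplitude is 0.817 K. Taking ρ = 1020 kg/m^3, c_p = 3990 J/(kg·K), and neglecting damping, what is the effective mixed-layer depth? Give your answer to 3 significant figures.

96.5 m

ω = 2π / 3.15×10^7 s = 1.99×10^-7 s⁻¹.
Required C = F₀ / (A ω) = 63.9 / (0.817 × 1.99×10^-7) = 3.93×10^8 J/(m²·K).
D = C / (ρ c_p) = 3.93×10^8 / (1020 × 3990) = 96.5 m.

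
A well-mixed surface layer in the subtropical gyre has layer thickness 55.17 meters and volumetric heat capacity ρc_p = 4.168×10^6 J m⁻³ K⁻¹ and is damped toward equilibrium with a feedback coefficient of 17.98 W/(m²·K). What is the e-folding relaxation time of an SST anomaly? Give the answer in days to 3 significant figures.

Areal heat capacity C = ρc_p × D = 4.168×10^6 × 55.17 = 2.30×10^8 J m⁻² K⁻¹.
Relaxation time τ = C / λ = 2.30×10^8 / 17.98 = 1.28×10^7 s.
In days: 1.28×10^7 s / (86400 s/day) = 148 days.

148 days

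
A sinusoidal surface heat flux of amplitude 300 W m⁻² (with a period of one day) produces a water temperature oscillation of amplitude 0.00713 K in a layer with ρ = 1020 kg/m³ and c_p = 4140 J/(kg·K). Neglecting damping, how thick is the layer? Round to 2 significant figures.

ω = 2π / 86400 s = 7.27×10^-5 s⁻¹.
Required C = F₀ / (A ω) = 300 / (0.00713 × 7.27×10^-5) = 5.79×10^8 J/(m²·K).
D = C / (ρ c_p) = 5.79×10^8 / (1020 × 4140) = 137 m.

140 m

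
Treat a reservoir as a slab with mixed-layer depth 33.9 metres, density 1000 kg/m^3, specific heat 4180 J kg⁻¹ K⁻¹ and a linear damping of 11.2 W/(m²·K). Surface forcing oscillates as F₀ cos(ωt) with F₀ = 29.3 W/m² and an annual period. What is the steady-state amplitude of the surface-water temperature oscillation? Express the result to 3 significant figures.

0.965 K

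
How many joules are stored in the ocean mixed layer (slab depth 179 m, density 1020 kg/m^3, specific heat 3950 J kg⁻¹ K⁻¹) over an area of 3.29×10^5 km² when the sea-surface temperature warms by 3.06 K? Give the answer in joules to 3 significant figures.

Areal heat capacity C = ρ c_p D = 1020 × 3950 × 179 = 7.21×10^8 J/(m^2 K).
Heat per unit area: q = C ΔT = 7.21×10^8 × 3.06 = 2.21×10^9 J/m².
Total heat: Q = q × A = 2.21×10^9 × (3.29×10^5 × 10⁶ m²) = 7.26×10^20 J.

7.26×10^20 J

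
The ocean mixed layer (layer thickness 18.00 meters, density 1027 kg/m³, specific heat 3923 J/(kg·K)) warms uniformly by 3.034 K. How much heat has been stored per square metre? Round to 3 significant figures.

2.20×10^8

Areal heat capacity C = ρ c_p D = 1027 × 3923 × 18.00 = 7.25×10^7 J m⁻² K⁻¹.
ΔQ = C ΔT = 7.25×10^7 × 3.034 = 2.20×10^8 J/m².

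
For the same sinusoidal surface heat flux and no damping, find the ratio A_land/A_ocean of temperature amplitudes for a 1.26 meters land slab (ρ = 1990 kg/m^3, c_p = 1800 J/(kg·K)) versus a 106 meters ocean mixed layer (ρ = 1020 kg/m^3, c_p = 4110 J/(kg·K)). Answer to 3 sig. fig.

C_ocean = 1020 × 4110 × 106 = 4.44×10^8 J/(m²·K).
C_land = 1990 × 1800 × 1.26 = 4.51×10^6 J/(m²·K).
Undamped amplitude ∝ 1/C, so A_land/A_ocean = C_ocean/C_land = 98.5.

98.5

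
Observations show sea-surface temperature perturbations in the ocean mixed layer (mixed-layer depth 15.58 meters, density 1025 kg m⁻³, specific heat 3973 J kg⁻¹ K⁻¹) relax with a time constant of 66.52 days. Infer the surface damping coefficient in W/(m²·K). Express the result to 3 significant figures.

Areal heat capacity C = ρ c_p D = 1025 × 3973 × 15.58 = 6.34×10^7 J m⁻² K⁻¹.
τ = 66.52 days = 5.75×10^6 s.
λ = C / τ = 6.34×10^7 / 5.75×10^6 = 11.0 W/(m²·K).

11.0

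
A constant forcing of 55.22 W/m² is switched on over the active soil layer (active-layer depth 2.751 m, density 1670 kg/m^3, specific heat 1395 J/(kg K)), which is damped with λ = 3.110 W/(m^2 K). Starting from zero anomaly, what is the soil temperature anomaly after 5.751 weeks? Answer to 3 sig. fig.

14.5 K

Areal heat capacity C = ρ c_p D = 1670 × 1395 × 2.751 = 6.41×10^6 J/(m²·K).
τ = C / λ = 6.41×10^6 / 3.110 = 2.06×10^6 s.
Equilibrium anomaly ΔT_eq = F / λ = 55.22 / 3.110 = 17.8 K.
t = 5.751 weeks = 3.48×10^6 s, so t/τ = 1.69.
ΔT(t) = ΔT_eq (1 − e^(−t/τ)) = 17.8 × (1 − e^−1.69) = 14.5 K.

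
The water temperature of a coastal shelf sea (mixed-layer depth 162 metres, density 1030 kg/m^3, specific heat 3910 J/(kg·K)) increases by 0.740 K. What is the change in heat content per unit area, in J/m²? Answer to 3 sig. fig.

Areal heat capacity C = ρ c_p D = 1030 × 3910 × 162 = 6.52×10^8 J m⁻² K⁻¹.
ΔQ = C ΔT = 6.52×10^8 × 0.740 = 4.83×10^8 J/m².

4.83×10^8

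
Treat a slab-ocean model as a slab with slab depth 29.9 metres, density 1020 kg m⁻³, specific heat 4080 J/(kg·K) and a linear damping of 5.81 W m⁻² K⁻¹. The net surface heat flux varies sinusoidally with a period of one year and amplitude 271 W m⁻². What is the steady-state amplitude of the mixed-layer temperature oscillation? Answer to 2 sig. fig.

Areal heat capacity C = ρ c_p D = 1020 × 4080 × 29.9 = 1.24×10^8 J/(m^2 K).
Angular frequency ω = 2π / T = 2π / 3.15×10^7 s = 1.99×10^-7 s⁻¹.
√((Cω)² + λ²) = √((24.8)² + 5.81²) = 25.5 W/(m²·K).
Amplitude A = F₀ / √((Cω)²+λ²) = 271 / 25.5 = 10.6 K.

11 K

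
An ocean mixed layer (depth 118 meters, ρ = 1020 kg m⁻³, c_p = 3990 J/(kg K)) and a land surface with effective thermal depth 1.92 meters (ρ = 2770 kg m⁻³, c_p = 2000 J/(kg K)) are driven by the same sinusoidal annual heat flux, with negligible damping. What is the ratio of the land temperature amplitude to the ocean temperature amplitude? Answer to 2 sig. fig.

45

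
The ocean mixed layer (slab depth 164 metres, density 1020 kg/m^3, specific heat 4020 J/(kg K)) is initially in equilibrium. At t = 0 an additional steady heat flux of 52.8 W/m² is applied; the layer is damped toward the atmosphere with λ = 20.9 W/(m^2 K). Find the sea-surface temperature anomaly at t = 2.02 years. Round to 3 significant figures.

2.18 K

Areal heat capacity C = ρ c_p D = 1020 × 4020 × 164 = 6.72×10^8 J/(m²·K).
τ = C / λ = 6.72×10^8 / 20.9 = 3.22×10^7 s.
Equilibrium anomaly ΔT_eq = F / λ = 52.8 / 20.9 = 2.53 K.
t = 2.02 years = 6.37×10^7 s, so t/τ = 1.98.
ΔT(t) = ΔT_eq (1 − e^(−t/τ)) = 2.53 × (1 − e^−1.98) = 2.18 K.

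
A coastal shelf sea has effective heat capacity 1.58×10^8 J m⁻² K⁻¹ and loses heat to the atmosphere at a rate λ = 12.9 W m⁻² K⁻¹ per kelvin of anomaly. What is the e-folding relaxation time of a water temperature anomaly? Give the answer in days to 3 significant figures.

Areal heat capacity C = 1.58×10^8 J m⁻² K⁻¹ (given).
Relaxation time τ = C / λ = 1.58×10^8 / 12.9 = 1.22×10^7 s.
In days: 1.22×10^7 s / (86400 s/day) = 142 days.

142 days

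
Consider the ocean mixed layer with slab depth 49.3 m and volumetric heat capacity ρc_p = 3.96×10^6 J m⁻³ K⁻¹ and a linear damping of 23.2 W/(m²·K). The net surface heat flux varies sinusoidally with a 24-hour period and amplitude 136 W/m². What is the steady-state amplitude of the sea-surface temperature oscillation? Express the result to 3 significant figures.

Areal heat capacity C = ρc_p × D = 3.96×10^6 × 49.3 = 1.95×10^8 J/(m^2 K).
Angular frequency ω = 2π / T = 2π / 86400 s = 7.27×10^-5 s⁻¹.
√((Cω)² + λ²) = √((14200)² + 23.2²) = 14200 W/(m²·K).
Amplitude A = F₀ / √((Cω)²+λ²) = 136 / 14200 = 0.00958 K.

0.00958 K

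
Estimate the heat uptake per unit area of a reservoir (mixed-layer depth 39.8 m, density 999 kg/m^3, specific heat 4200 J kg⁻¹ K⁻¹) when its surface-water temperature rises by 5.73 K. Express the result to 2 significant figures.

9.6×10^8

Areal heat capacity C = ρ c_p D = 999 × 4200 × 39.8 = 1.67×10^8 J/(m^2 K).
ΔQ = C ΔT = 1.67×10^8 × 5.73 = 9.57×10^8 J/m².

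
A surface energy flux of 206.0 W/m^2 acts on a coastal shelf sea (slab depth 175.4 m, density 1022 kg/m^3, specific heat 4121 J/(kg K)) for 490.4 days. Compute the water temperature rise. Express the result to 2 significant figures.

12 K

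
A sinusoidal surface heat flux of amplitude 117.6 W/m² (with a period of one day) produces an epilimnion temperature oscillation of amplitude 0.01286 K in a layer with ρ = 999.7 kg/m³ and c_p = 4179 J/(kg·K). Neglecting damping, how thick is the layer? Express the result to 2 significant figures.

30 m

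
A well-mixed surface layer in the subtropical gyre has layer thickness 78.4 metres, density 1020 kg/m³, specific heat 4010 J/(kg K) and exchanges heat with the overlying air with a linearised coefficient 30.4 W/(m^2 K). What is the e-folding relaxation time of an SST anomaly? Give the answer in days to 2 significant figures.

Areal heat capacity C = ρ c_p D = 1020 × 4010 × 78.4 = 3.21×10^8 J m⁻² K⁻¹.
Relaxation time τ = C / λ = 3.21×10^8 / 30.4 = 1.05×10^7 s.
In days: 1.05×10^7 s / (86400 s/day) = 122 days.

120 days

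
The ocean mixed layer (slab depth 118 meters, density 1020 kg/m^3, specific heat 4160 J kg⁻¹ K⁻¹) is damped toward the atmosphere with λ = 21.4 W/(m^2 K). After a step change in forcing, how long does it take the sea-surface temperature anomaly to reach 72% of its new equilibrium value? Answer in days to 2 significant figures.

340 days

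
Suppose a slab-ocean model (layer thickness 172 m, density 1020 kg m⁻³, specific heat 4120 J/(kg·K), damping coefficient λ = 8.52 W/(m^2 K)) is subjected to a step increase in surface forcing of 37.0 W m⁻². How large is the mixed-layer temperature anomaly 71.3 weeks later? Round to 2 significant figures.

Areal heat capacity C = ρ c_p D = 1020 × 4120 × 172 = 7.23×10^8 J/(m²·K).
τ = C / λ = 7.23×10^8 / 8.52 = 8.48×10^7 s.
Equilibrium anomaly ΔT_eq = F / λ = 37.0 / 8.52 = 4.34 K.
t = 71.3 weeks = 4.31×10^7 s, so t/τ = 0.508.
ΔT(t) = ΔT_eq (1 − e^(−t/τ)) = 4.34 × (1 − e^−0.508) = 1.73 K.

1.7 K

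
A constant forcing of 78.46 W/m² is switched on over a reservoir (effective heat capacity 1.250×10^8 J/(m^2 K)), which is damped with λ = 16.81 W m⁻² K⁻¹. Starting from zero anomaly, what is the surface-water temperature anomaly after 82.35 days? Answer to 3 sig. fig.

2.87 K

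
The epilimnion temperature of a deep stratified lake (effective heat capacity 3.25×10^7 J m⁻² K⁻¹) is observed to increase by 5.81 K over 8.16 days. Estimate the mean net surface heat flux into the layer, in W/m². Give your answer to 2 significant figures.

Areal heat capacity C = 3.25×10^7 J m⁻² K⁻¹ (given).
Required heat per unit area: Q = C ΔT = 3.25×10^7 × 5.81 = 1.89×10^8 J/m².
Flux F = Q / Δt = 1.89×10^8 / 7.05×10^5 s = 268 W/m².

270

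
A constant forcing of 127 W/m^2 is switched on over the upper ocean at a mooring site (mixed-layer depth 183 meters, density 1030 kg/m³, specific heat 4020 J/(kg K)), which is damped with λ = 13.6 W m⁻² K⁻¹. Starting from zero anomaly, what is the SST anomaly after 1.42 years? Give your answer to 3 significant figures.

5.16 K

Areal heat capacity C = ρ c_p D = 1030 × 4020 × 183 = 7.58×10^8 J/(m²·K).
τ = C / λ = 7.58×10^8 / 13.6 = 5.57×10^7 s.
Equilibrium anomaly ΔT_eq = F / λ = 127 / 13.6 = 9.34 K.
t = 1.42 years = 4.48×10^7 s, so t/τ = 0.804.
ΔT(t) = ΔT_eq (1 − e^(−t/τ)) = 9.34 × (1 − e^−0.804) = 5.16 K.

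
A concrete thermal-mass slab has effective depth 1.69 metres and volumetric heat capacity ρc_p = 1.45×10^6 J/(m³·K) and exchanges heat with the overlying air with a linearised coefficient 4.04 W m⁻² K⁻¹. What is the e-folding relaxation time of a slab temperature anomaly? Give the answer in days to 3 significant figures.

Areal heat capacity C = ρc_p × D = 1.45×10^6 × 1.69 = 2.45×10^6 J/(m²·K).
Relaxation time τ = C / λ = 2.45×10^6 / 4.04 = 6.07×10^5 s.
In days: 6.07×10^5 s / (86400 s/day) = 7.02 days.

7.02 days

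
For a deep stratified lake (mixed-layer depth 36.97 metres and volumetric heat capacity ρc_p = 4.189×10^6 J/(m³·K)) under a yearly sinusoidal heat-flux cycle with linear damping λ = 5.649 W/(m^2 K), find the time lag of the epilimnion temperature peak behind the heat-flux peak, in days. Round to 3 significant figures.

80.7 days

Areal heat capacity C = ρc_p × D = 4.189×10^6 × 36.97 = 1.55×10^8 J m⁻² K⁻¹.
ω = 2π / 3.15×10^7 s = 1.99×10^-7 s⁻¹.
Phase lag φ = arctan(Cω/λ) = arctan(30.9/5.649) = 1.39 rad.
Time lag = φ / ω = 1.39 / 1.99×10^-7 = 6.98×10^6 s = 80.7 days.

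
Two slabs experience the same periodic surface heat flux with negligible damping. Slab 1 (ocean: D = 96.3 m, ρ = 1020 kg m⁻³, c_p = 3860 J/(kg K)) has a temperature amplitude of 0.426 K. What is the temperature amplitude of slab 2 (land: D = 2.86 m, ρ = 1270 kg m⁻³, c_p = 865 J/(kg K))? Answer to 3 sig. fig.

C_ocean = 3.79×10^8 J/(m²·K); C_land = 3.14×10^6 J/(m²·K).
A ∝ 1/C ⇒ A_land = A_ocean × C_ocean/C_land = 0.426 × 121 = 51.4 K.

51.4 K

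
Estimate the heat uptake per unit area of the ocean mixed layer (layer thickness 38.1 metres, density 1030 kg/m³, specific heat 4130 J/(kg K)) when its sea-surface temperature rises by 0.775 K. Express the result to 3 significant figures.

1.26×10^8

Areal heat capacity C = ρ c_p D = 1030 × 4130 × 38.1 = 1.62×10^8 J/(m^2 K).
ΔQ = C ΔT = 1.62×10^8 × 0.775 = 1.26×10^8 J/m².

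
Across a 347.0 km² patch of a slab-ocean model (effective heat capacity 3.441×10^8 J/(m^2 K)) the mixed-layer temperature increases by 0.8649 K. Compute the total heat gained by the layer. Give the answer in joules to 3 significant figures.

1.03×10^17 J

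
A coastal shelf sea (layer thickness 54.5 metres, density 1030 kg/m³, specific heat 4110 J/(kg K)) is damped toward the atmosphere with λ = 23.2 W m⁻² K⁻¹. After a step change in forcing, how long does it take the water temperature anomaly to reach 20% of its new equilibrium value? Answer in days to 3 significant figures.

25.7 days

Areal heat capacity C = ρ c_p D = 1030 × 4110 × 54.5 = 2.31×10^8 J/(m²·K).
τ = C / λ = 2.31×10^8 / 23.2 = 9.94×10^6 s.
Fraction reached: 1 − e^(−t/τ) = 0.20 ⇒ t = −τ ln(1 − 0.20) = τ × 0.223.
t = 2.22×10^6 s = 25.7 days.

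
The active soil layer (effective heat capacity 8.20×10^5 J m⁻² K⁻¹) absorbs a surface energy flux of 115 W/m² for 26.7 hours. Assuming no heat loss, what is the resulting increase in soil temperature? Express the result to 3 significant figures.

13.5 K

Areal heat capacity C = 8.20×10^5 J m⁻² K⁻¹ (given).
Net heat input Q = F Δt = 115 × (26.7 hours × 3600 s/hour) = 1.11×10^7 J/m².
ΔT = Q / C = 1.11×10^7 / 8.20×10^5 = 13.5 K.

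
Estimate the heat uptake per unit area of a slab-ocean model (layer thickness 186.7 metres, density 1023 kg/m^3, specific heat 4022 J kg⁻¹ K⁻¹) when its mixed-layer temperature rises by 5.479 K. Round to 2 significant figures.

Areal heat capacity C = ρ c_p D = 1023 × 4022 × 186.7 = 7.68×10^8 J/(m²·K).
ΔQ = C ΔT = 7.68×10^8 × 5.479 = 4.21×10^9 J/m².

4.2×10^9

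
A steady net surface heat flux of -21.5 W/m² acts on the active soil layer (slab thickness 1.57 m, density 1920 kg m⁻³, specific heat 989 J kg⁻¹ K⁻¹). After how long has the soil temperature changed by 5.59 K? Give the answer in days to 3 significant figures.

8.97 days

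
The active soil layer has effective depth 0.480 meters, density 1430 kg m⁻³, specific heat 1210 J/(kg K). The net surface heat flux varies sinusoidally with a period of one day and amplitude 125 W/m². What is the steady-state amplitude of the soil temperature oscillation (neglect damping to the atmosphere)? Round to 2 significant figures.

2.1 K

Areal heat capacity C = ρ c_p D = 1430 × 1210 × 0.480 = 8.31×10^5 J/(m²·K).
Angular frequency ω = 2π / T = 2π / 86400 s = 7.27×10^-5 s⁻¹.
Cω = 8.31×10^5 × 7.27×10^-5 = 60.4 W/(m²·K).
Amplitude A = F₀ / (Cω) = 125 / 60.4 = 2.07 K.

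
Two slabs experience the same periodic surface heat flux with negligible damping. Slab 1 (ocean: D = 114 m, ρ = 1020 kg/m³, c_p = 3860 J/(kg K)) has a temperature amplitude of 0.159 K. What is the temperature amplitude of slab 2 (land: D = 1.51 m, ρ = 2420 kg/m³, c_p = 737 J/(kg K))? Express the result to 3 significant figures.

C_ocean = 4.49×10^8 J/(m²·K); C_land = 2.69×10^6 J/(m²·K).
A ∝ 1/C ⇒ A_land = A_ocean × C_ocean/C_land = 0.159 × 167 = 26.5 K.

26.5 K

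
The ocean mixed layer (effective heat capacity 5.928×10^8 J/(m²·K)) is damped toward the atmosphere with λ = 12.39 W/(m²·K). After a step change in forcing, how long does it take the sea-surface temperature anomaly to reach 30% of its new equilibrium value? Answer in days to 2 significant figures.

200 days

Areal heat capacity C = 5.928×10^8 J/(m²·K) (given).
τ = C / λ = 5.93×10^8 / 12.39 = 4.78×10^7 s.
Fraction reached: 1 − e^(−t/τ) = 0.30 ⇒ t = −τ ln(1 − 0.30) = τ × 0.357.
t = 1.71×10^7 s = 198 days.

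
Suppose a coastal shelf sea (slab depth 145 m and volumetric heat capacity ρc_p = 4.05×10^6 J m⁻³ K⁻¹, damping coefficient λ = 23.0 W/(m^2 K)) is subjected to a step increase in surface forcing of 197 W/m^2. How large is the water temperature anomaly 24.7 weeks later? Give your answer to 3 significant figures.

3.79 K

Areal heat capacity C = ρc_p × D = 4.05×10^6 × 145 = 5.87×10^8 J/(m²·K).
τ = C / λ = 5.87×10^8 / 23.0 = 2.55×10^7 s.
Equilibrium anomaly ΔT_eq = F / λ = 197 / 23.0 = 8.57 K.
t = 24.7 weeks = 1.49×10^7 s, so t/τ = 0.585.
ΔT(t) = ΔT_eq (1 − e^(−t/τ)) = 8.57 × (1 − e^−0.585) = 3.79 K.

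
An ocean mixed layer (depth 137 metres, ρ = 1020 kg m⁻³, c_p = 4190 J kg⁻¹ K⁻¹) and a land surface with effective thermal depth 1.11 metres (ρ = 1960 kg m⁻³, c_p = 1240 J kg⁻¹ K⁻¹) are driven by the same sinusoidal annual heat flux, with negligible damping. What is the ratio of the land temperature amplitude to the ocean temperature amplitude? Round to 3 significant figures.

217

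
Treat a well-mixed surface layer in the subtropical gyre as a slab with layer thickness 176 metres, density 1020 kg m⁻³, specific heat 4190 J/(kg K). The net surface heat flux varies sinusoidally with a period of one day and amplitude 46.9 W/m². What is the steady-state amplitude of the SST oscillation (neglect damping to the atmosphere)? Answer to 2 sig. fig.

8.6×10^-4 K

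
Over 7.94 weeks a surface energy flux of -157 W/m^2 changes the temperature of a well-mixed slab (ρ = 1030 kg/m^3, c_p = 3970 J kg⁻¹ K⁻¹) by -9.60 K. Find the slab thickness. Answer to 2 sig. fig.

Heat input Q = F Δt = -157 × 4.80×10^6 s = -7.54×10^8 J/m².
Required areal heat capacity C = Q / ΔT = 7.85×10^7 J/(m²·K).
Depth D = C / (ρ c_p) = 7.85×10^7 / (1030 × 3970) = 19.2 m.

19 m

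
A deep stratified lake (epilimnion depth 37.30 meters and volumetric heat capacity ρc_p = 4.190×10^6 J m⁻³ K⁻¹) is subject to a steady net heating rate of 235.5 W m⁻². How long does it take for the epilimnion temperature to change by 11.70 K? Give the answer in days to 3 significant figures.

Areal heat capacity C = ρc_p × D = 4.190×10^6 × 37.30 = 1.56×10^8 J/(m^2 K).
Time required: Δt = C ΔT / F = 1.56×10^8 × 11.70 / 235.5 = 7.76×10^6 s.
In days: 7.76×10^6 s / (86400 s/day) = 89.9 days.

89.9 days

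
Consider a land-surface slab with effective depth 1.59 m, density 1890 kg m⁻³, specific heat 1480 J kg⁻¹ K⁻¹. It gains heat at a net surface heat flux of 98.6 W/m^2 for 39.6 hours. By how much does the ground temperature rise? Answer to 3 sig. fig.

3.16 K

Areal heat capacity C = ρ c_p D = 1890 × 1480 × 1.59 = 4.45×10^6 J/(m²·K).
Net heat input Q = F Δt = 98.6 × (39.6 hours × 3600 s/hour) = 1.41×10^7 J/m².
ΔT = Q / C = 1.41×10^7 / 4.45×10^6 = 3.16 K.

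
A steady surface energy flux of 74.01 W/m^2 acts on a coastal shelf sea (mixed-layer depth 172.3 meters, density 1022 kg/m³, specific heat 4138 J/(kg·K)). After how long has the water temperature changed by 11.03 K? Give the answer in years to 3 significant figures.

Areal heat capacity C = ρ c_p D = 1022 × 4138 × 172.3 = 7.29×10^8 J/(m^2 K).
Time required: Δt = C ΔT / F = 7.29×10^8 × 11.03 / 74.01 = 1.09×10^8 s.
In years: 1.09×10^8 s / (3.156×10^7 s/year) = 3.44 years.

3.44 years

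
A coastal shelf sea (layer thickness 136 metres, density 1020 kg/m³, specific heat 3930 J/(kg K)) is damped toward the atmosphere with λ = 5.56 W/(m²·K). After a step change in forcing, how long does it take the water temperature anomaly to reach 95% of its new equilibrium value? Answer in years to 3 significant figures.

Areal heat capacity C = ρ c_p D = 1020 × 3930 × 136 = 5.45×10^8 J/(m^2 K).
τ = C / λ = 5.45×10^8 / 5.56 = 9.81×10^7 s.
Fraction reached: 1 − e^(−t/τ) = 0.95 ⇒ t = −τ ln(1 − 0.95) = τ × 3.00.
t = 2.94×10^8 s = 9.31 years.

9.31 years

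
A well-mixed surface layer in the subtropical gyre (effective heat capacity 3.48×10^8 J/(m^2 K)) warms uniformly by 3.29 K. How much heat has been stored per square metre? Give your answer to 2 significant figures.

1.1×10^9

Areal heat capacity C = 3.48×10^8 J/(m^2 K) (given).
ΔQ = C ΔT = 3.48×10^8 × 3.29 = 1.14×10^9 J/m².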